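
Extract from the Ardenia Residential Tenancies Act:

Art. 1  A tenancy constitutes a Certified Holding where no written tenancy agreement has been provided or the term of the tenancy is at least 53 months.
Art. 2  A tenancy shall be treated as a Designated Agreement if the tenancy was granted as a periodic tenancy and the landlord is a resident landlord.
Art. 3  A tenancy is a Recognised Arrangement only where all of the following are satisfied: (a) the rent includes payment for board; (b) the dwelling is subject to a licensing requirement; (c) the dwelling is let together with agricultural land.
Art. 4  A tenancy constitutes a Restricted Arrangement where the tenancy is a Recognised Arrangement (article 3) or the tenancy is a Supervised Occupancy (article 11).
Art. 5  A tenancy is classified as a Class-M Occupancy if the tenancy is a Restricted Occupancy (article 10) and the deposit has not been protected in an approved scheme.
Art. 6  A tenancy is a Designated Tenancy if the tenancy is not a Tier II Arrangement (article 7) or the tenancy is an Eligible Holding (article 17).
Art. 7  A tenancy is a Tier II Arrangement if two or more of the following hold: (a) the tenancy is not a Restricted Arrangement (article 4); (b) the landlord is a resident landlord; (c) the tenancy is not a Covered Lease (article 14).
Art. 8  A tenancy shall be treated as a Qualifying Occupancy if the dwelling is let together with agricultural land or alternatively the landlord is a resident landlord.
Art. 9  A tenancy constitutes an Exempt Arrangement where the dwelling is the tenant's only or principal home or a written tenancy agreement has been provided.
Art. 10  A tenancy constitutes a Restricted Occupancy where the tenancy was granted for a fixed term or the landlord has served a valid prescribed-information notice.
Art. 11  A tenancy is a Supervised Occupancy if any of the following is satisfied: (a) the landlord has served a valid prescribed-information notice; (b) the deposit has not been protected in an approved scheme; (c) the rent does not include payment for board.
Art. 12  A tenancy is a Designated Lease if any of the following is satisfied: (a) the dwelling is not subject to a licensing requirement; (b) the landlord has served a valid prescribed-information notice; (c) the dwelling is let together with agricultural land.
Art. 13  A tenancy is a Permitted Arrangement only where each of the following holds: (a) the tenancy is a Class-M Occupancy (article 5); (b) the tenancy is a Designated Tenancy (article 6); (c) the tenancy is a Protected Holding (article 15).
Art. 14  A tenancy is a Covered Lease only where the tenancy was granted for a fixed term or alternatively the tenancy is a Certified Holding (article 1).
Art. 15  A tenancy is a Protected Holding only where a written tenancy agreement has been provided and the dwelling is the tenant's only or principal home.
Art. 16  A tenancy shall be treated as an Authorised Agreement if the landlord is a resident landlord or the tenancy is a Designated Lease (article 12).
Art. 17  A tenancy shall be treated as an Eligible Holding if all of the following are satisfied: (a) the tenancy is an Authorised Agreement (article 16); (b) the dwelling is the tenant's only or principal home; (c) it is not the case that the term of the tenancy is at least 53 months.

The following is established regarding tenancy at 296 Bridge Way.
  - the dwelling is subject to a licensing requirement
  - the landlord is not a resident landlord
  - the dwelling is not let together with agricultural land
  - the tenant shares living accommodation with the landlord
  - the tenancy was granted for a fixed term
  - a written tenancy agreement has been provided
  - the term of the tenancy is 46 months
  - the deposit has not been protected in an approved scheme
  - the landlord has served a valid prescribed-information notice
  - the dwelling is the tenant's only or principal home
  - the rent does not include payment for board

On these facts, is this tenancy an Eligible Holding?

article 12 — Designated Lease: [the dwelling is not subject to a licensing requirement? no] OR [the landlord has served a valid prescribed-information notice? yes] OR [the dwelling is let together with agricultural land? no] → satisfied.
article 16 — Authorised Agreement: [the landlord is a resident landlord? no] OR [Designated Lease (article 12)? yes] → satisfied.
article 17 — Eligible Holding: [Authorised Agreement (article 16)? yes] AND [the dwelling is the tenant's only or principal home? yes] AND [term of the tenancy: 46 months ≥ 53 months? no, so negated condition yes] → satisfied.

Yes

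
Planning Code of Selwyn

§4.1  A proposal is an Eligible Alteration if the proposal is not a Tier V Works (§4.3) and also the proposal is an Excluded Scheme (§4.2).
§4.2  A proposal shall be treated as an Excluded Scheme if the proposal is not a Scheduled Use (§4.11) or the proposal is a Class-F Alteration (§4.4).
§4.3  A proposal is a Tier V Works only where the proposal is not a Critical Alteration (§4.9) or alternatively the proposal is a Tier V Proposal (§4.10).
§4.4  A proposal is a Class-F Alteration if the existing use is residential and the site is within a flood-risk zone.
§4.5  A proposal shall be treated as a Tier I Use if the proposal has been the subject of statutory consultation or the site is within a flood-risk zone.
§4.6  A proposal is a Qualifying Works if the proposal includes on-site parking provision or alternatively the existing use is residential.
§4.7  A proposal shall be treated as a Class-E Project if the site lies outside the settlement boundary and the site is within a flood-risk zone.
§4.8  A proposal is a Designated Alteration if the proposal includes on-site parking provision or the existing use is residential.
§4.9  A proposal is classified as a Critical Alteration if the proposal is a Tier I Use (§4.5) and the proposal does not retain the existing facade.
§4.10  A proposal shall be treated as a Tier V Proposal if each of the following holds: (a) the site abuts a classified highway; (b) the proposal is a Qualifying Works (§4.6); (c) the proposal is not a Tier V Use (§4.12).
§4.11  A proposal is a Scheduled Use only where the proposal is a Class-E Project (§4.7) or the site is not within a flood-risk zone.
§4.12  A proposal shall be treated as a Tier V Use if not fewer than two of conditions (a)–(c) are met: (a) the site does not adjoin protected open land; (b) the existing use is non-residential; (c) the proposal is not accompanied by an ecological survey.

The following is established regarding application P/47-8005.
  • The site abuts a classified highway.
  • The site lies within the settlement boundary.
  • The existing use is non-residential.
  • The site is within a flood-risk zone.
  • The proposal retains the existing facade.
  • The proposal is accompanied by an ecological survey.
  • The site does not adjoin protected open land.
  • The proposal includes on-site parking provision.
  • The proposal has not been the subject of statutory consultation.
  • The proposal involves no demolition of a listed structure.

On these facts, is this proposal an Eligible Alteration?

No

§4.5 — Tier I Use: [the proposal has been the subject of statutory consultation? no] OR [the site is within a flood-risk zone? yes] → satisfied.
§4.9 — Critical Alteration: [Tier I Use (§4.5)? yes] AND [the proposal does not retain the existing facade? no] → not satisfied.
§4.6 — Qualifying Works: [the proposal includes on-site parking provision? yes] OR [the existing use is residential? no] → satisfied.
§4.12 — Tier V Use: the site does not adjoin protected open land? yes; the existing use is non-residential? yes; the proposal is not accompanied by an ecological survey? no — 2 of 3 hold (need ≥2) → satisfied.
§4.10 — Tier V Proposal: [the site abuts a classified highway? yes] AND [Qualifying Works (§4.6)? yes] AND [not a Tier V Use (§4.12)? no] → not satisfied.
§4.3 — Tier V Works: [not a Critical Alteration (§4.9)? yes] OR [Tier V Proposal (§4.10)? no] → satisfied.
§4.7 — Class-E Project: [the site lies outside the settlement boundary? no] AND [the site is within a flood-risk zone? yes] → not satisfied.
§4.11 — Scheduled Use: [Class-E Project (§4.7)? no] OR [the site is not within a flood-risk zone? no] → not satisfied.
§4.4 — Class-F Alteration: [the existing use is residential? no] AND [the site is within a flood-risk zone? yes] → not satisfied.
§4.2 — Excluded Scheme: [not a Scheduled Use (§4.11)? yes] OR [Class-F Alteration (§4.4)? no] → satisfied.
§4.1 — Eligible Alteration: [not a Tier V Works (§4.3)? no] AND [Excluded Scheme (§4.2)? yes] → not satisfied.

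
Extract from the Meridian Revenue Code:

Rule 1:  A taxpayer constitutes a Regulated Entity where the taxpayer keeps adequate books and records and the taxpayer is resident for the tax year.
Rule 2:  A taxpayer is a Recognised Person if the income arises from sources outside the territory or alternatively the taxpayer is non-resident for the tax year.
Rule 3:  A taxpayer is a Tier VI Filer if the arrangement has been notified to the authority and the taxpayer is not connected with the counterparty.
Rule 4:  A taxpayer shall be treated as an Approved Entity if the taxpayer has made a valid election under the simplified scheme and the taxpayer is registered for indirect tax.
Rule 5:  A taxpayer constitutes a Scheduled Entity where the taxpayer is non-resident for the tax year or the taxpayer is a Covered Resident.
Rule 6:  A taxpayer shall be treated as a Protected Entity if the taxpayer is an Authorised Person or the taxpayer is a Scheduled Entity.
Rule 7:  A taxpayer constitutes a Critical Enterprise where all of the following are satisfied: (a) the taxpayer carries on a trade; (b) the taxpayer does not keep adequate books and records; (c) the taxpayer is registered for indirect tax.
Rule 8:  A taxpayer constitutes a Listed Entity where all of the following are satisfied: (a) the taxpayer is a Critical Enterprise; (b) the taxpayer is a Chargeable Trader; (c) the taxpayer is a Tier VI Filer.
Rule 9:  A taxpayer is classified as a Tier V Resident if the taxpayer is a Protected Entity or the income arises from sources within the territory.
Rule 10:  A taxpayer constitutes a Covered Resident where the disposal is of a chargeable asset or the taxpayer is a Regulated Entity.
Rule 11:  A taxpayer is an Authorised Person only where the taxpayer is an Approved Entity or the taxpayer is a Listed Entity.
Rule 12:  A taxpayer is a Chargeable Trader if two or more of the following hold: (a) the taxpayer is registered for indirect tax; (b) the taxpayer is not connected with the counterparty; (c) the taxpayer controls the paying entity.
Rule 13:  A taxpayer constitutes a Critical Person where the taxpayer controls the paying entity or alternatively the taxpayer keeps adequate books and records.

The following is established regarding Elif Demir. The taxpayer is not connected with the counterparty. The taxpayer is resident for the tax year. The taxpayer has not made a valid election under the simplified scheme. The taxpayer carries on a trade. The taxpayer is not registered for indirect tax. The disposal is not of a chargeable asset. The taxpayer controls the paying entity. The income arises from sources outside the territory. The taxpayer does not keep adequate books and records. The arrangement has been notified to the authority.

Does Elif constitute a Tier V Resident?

No

Under rule 4: the taxpayer has made a valid election under the simplified scheme? no; and the taxpayer is registered for indirect tax? no. So the taxpayer is not an Approved Entity.
Under rule 7: the taxpayer carries on a trade? yes; and the taxpayer does not keep adequate books and records? yes; and the taxpayer is registered for indirect tax? no. So the taxpayer is not a Critical Enterprise.
Under rule 12: the taxpayer is registered for indirect tax? no; the taxpayer is not connected with the counterparty? yes; the taxpayer controls the paying entity? yes — 2 of 3 hold (need ≥2) → satisfied.
Under rule 3: the arrangement has been notified to the authority? yes; and the taxpayer is not connected with the counterparty? yes. So the taxpayer is a Tier VI Filer.
Under rule 8: Critical Enterprise (rule 7)? no; and Chargeable Trader (rule 12)? yes; and Tier VI Filer (rule 3)? yes. So the taxpayer is not a Listed Entity.
Under rule 11: Approved Entity (rule 4)? no; or Listed Entity (rule 8)? no. So the taxpayer is not an Authorised Person.
Under rule 1: the taxpayer keeps adequate books and records? no; and the taxpayer is resident for the tax year? yes. So the taxpayer is not a Regulated Entity.
Under rule 10: the disposal is of a chargeable asset? no; or Regulated Entity (rule 1)? no. So the taxpayer is not a Covered Resident.
Under rule 5: the taxpayer is non-resident for the tax year? no; or Covered Resident (rule 10)? no. So the taxpayer is not a Scheduled Entity.
Under rule 6: Authorised Person (rule 11)? no; or Scheduled Entity (rule 5)? no. So the taxpayer is not a Protected Entity.
Under rule 9: Protected Entity (rule 6)? no; or the income arises from sources within the territory? no. So the taxpayer is not a Tier V Resident.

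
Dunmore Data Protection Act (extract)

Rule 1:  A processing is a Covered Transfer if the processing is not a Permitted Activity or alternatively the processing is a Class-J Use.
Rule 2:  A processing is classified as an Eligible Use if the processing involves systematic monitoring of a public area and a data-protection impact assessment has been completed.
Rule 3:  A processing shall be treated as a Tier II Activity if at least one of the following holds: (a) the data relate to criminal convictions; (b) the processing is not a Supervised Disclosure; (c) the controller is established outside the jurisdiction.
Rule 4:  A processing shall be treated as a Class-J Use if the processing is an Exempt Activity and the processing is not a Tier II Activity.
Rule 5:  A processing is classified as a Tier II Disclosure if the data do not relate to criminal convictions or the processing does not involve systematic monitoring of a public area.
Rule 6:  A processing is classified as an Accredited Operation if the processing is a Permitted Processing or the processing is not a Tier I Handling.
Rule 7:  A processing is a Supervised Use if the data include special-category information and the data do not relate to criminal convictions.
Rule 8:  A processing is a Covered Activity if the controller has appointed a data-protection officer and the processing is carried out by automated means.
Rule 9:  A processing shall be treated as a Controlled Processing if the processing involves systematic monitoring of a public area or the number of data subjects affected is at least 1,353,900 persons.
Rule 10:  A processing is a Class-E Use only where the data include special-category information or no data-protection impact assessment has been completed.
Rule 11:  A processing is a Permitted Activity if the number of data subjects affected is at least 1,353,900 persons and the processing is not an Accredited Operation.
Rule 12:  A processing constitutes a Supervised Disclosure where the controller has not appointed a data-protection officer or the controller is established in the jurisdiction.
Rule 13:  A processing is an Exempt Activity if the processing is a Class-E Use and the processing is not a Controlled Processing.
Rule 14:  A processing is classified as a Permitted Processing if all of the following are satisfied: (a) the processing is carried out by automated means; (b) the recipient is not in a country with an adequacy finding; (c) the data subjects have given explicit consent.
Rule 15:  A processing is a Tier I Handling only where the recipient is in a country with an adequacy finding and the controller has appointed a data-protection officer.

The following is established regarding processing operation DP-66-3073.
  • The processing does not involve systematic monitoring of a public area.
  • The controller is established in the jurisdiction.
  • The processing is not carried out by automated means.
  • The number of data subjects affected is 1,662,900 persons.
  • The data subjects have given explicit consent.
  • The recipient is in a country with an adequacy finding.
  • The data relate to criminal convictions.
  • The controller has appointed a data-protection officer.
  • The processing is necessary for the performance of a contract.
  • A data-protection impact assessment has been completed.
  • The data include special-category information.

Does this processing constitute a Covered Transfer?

No

rule 14 — Permitted Processing: [the processing is carried out by automated means? no] AND [the recipient is not in a country with an adequacy finding? no] AND [the data subjects have given explicit consent? yes] → not satisfied.
rule 15 — Tier I Handling: [the recipient is in a country with an adequacy finding? yes] AND [the controller has appointed a data-protection officer? yes] → satisfied.
rule 6 — Accredited Operation: [Permitted Processing (rule 14)? no] OR [not a Tier I Handling (rule 15)? no] → not satisfied.
rule 11 — Permitted Activity: [number of data subjects affected: 1,662,900 persons ≥ 1,353,900 persons? yes] AND [not an Accredited Operation (rule 6)? yes] → satisfied.
rule 10 — Class-E Use: [the data include special-category information? yes] OR [no data-protection impact assessment has been completed? no] → satisfied.
rule 9 — Controlled Processing: [the processing involves systematic monitoring of a public area? no] OR [number of data subjects affected: 1,662,900 persons ≥ 1,353,900 persons? yes] → satisfied.
rule 13 — Exempt Activity: [Class-E Use (rule 10)? yes] AND [not a Controlled Processing (rule 9)? no] → not satisfied.
rule 12 — Supervised Disclosure: [the controller has not appointed a data-protection officer? no] OR [the controller is established in the jurisdiction? yes] → satisfied.
rule 3 — Tier II Activity: [the data relate to criminal convictions? yes] OR [not a Supervised Disclosure (rule 12)? no] OR [the controller is established outside the jurisdiction? no] → satisfied.
rule 4 — Class-J Use: [Exempt Activity (rule 13)? no] AND [not a Tier II Activity (rule 3)? no] → not satisfied.
rule 1 — Covered Transfer: [not a Permitted Activity (rule 11)? no] OR [Class-J Use (rule 4)? no] → not satisfied.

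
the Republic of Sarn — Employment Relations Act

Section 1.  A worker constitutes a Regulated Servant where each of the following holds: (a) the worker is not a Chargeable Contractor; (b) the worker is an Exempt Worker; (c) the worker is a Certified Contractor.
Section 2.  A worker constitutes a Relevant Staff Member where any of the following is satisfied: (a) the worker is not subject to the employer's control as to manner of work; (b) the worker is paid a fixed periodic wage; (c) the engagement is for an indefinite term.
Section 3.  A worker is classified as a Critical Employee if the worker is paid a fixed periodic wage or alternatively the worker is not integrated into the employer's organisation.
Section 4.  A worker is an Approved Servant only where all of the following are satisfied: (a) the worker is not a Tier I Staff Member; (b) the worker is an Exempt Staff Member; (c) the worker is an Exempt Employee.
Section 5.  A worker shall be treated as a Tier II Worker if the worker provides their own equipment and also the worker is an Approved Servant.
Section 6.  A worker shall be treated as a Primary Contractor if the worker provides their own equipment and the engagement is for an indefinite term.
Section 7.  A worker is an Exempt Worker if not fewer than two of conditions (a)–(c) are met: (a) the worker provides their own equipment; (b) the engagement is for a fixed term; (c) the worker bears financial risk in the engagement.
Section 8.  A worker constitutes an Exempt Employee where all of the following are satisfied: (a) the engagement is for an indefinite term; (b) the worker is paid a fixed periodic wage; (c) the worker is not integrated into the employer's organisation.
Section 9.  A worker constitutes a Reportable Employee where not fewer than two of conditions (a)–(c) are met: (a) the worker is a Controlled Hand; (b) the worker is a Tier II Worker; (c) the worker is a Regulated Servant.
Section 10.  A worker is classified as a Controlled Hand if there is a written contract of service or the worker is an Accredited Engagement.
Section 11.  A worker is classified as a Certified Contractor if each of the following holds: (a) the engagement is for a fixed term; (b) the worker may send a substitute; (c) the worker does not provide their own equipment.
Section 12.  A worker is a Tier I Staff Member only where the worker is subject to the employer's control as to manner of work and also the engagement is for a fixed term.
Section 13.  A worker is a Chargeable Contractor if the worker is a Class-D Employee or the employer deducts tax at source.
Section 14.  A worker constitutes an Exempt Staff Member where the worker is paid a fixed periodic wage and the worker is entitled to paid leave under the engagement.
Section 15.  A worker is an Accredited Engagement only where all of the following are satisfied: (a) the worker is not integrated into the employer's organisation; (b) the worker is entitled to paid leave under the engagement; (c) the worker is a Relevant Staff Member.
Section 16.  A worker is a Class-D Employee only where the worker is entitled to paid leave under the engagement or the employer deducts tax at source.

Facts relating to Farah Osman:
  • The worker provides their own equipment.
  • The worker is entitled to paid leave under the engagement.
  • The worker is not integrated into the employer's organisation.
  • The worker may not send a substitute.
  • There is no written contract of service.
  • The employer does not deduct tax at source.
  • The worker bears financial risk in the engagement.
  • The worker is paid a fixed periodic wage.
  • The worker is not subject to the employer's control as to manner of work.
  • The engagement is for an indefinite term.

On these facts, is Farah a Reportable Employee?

section 2 — Relevant Staff Member: [the worker is not subject to the employer's control as to manner of work? yes] OR [the worker is paid a fixed periodic wage? yes] OR [the engagement is for an indefinite term? yes] → satisfied.
section 15 — Accredited Engagement: [the worker is not integrated into the employer's organisation? yes] AND [the worker is entitled to paid leave under the engagement? yes] AND [Relevant Staff Member (section 2)? yes] → satisfied.
section 10 — Controlled Hand: [there is a written contract of service? no] OR [Accredited Engagement (section 15)? yes] → satisfied.
section 12 — Tier I Staff Member: [the worker is subject to the employer's control as to manner of work? no] AND [the engagement is for a fixed term? no] → not satisfied.
section 14 — Exempt Staff Member: [the worker is paid a fixed periodic wage? yes] AND [the worker is entitled to paid leave under the engagement? yes] → satisfied.
section 8 — Exempt Employee: [the engagement is for an indefinite term? yes] AND [the worker is paid a fixed periodic wage? yes] AND [the worker is not integrated into the employer's organisation? yes] → satisfied.
section 4 — Approved Servant: [not a Tier I Staff Member (section 12)? yes] AND [Exempt Staff Member (section 14)? yes] AND [Exempt Employee (section 8)? yes] → satisfied.
section 5 — Tier II Worker: [the worker provides their own equipment? yes] AND [Approved Servant (section 4)? yes] → satisfied.
section 16 — Class-D Employee: [the worker is entitled to paid leave under the engagement? yes] OR [the employer deducts tax at source? no] → satisfied.
section 13 — Chargeable Contractor: [Class-D Employee (section 16)? yes] OR [the employer deducts tax at source? no] → satisfied.
section 7 — Exempt Worker: the worker provides their own equipment? yes; the engagement is for a fixed term? no; the worker bears financial risk in the engagement? yes — 2 of 3 hold (need ≥2) → satisfied.
section 11 — Certified Contractor: [the engagement is for a fixed term? no] AND [the worker may send a substitute? no] AND [the worker does not provide their own equipment? no] → not satisfied.
section 1 — Regulated Servant: [not a Chargeable Contractor (section 13)? no] AND [Exempt Worker (section 7)? yes] AND [Certified Contractor (section 11)? no] → not satisfied.
section 9 — Reportable Employee: Controlled Hand (section 10)? yes; Tier II Worker (section 5)? yes; Regulated Servant (section 1)? no — 2 of 3 hold (need ≥2) → satisfied.

Yes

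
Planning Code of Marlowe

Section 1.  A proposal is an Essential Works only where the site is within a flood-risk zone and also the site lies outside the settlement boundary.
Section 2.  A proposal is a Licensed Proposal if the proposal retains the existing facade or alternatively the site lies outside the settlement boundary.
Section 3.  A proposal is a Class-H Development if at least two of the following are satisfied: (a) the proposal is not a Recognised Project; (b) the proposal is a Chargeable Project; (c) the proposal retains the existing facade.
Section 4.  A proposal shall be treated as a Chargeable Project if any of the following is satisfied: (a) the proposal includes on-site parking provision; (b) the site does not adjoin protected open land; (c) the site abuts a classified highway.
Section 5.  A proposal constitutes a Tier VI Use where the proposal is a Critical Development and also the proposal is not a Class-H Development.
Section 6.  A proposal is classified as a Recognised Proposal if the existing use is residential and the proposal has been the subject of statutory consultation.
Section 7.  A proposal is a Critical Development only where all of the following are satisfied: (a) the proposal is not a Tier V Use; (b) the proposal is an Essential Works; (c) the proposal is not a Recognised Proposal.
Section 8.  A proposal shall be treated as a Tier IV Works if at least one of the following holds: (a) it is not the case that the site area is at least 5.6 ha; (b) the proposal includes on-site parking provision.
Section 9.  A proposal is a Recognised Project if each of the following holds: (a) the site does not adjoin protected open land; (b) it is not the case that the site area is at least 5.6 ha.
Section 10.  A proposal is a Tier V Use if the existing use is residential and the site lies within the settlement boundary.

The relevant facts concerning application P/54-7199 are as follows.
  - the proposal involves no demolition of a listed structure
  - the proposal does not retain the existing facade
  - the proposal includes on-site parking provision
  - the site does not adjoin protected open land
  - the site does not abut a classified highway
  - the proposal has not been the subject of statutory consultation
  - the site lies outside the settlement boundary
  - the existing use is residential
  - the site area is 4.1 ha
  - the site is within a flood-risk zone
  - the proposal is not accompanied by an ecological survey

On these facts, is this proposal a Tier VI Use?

Under section 10: the existing use is residential? yes; and the site lies within the settlement boundary? no. So the proposal is not a Tier V Use.
Under section 1: the site is within a flood-risk zone? yes; and the site lies outside the settlement boundary? yes. So the proposal is an Essential Works.
Under section 6: the existing use is residential? yes; and the proposal has been the subject of statutory consultation? no. So the proposal is not a Recognised Proposal.
Under section 7: not a Tier V Use (section 10)? yes; and Essential Works (section 1)? yes; and not a Recognised Proposal (section 6)? yes. So the proposal is a Critical Development.
Under section 9: the site does not adjoin protected open land? yes; and site area: 4.1 ha ≥ 5.6 ha? no, so negated condition yes. So the proposal is a Recognised Project.
Under section 4: the proposal includes on-site parking provision? yes; or the site does not adjoin protected open land? yes; or the site abuts a classified highway? no. So the proposal is a Chargeable Project.
Under section 3: not a Recognised Project (section 9)? no; Chargeable Project (section 4)? yes; the proposal retains the existing facade? no — 1 of 3 hold (need ≥2) → not satisfied.
Under section 5: Critical Development (section 7)? yes; and not a Class-H Development (section 3)? yes. So the proposal is a Tier VI Use.

Yes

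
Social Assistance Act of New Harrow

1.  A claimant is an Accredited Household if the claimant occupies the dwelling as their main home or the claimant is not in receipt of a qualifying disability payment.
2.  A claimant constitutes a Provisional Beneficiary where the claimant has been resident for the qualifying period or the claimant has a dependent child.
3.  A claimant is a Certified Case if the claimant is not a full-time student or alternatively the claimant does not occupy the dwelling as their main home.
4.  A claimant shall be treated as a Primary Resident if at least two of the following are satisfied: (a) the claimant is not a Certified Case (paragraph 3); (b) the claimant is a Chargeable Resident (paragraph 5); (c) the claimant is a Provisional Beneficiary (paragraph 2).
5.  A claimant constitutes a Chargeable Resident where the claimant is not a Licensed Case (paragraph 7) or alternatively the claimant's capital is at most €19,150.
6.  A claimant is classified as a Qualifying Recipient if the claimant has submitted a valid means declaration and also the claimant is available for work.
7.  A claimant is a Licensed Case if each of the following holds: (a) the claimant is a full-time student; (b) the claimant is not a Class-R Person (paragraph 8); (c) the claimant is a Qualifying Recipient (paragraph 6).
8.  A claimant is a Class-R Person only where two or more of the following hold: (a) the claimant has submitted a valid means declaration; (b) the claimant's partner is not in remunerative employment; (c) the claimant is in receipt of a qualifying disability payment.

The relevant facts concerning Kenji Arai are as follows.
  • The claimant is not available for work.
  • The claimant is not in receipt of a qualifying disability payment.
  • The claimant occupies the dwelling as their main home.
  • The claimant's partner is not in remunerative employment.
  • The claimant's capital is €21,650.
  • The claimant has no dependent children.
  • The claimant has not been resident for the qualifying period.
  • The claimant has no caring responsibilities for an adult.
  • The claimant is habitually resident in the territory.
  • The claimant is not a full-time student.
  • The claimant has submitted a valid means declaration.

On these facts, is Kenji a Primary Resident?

No

paragraph 3 — Certified Case: [the claimant is not a full-time student? yes] OR [the claimant does not occupy the dwelling as their main home? no] → satisfied.
paragraph 8 — Class-R Person: the claimant has submitted a valid means declaration? yes; the claimant's partner is not in remunerative employment? yes; the claimant is in receipt of a qualifying disability payment? no — 2 of 3 hold (need ≥2) → satisfied.
paragraph 6 — Qualifying Recipient: [the claimant has submitted a valid means declaration? yes] AND [the claimant is available for work? no] → not satisfied.
paragraph 7 — Licensed Case: [the claimant is a full-time student? no] AND [not a Class-R Person (paragraph 8)? no] AND [Qualifying Recipient (paragraph 6)? no] → not satisfied.
paragraph 5 — Chargeable Resident: [not a Licensed Case (paragraph 7)? yes] OR [claimant's capital: €21,650 ≤ €19,150? no] → satisfied.
paragraph 2 — Provisional Beneficiary: [the claimant has been resident for the qualifying period? no] OR [the claimant has a dependent child? no] → not satisfied.
paragraph 4 — Primary Resident: not a Certified Case (paragraph 3)? no; Chargeable Resident (paragraph 5)? yes; Provisional Beneficiary (paragraph 2)? no — 1 of 3 hold (need ≥2) → not satisfied.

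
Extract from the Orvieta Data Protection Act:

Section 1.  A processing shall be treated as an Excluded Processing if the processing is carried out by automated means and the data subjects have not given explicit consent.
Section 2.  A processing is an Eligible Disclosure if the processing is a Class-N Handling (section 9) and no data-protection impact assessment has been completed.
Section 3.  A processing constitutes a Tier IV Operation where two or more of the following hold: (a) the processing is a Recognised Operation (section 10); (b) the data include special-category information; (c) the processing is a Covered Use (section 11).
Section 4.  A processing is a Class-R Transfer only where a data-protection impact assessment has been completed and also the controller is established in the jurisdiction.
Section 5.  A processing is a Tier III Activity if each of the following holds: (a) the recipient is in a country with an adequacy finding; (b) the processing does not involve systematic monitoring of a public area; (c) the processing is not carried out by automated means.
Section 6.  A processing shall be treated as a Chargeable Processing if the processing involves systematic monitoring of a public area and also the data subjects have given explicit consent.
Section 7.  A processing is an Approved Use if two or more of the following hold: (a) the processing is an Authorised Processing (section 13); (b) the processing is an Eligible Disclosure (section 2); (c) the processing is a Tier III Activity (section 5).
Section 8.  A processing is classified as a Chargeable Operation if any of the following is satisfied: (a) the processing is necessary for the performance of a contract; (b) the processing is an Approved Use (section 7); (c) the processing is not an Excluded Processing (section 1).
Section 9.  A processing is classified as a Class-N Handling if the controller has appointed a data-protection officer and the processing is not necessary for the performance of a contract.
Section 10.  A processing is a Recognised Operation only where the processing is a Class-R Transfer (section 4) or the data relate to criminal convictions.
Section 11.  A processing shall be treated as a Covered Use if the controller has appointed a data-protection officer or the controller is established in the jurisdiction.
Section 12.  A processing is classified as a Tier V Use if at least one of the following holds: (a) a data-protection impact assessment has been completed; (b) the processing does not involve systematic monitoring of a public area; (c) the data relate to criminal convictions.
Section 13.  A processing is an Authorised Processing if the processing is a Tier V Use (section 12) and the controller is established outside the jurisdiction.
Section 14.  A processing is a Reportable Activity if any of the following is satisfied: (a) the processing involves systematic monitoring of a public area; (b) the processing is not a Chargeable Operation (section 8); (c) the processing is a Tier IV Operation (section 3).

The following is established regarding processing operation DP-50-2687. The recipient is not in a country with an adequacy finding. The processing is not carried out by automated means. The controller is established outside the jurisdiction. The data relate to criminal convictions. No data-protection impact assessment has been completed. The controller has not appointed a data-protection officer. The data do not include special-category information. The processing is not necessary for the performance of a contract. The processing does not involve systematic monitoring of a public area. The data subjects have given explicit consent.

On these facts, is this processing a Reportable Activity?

No

Under section 12: a data-protection impact assessment has been completed? no; or the processing does not involve systematic monitoring of a public area? yes; or the data relate to criminal convictions? yes. So the processing is a Tier V Use.
Under section 13: Tier V Use (section 12)? yes; and the controller is established outside the jurisdiction? yes. So the processing is an Authorised Processing.
Under section 9: the controller has appointed a data-protection officer? no; and the processing is not necessary for the performance of a contract? yes. So the processing is not a Class-N Handling.
Under section 2: Class-N Handling (section 9)? no; and no data-protection impact assessment has been completed? yes. So the processing is not an Eligible Disclosure.
Under section 5: the recipient is in a country with an adequacy finding? no; and the processing does not involve systematic monitoring of a public area? yes; and the processing is not carried out by automated means? yes. So the processing is not a Tier III Activity.
Under section 7: Authorised Processing (section 13)? yes; Eligible Disclosure (section 2)? no; Tier III Activity (section 5)? no — 1 of 3 hold (need ≥2) → not satisfied.
Under section 1: the processing is carried out by automated means? no; and the data subjects have not given explicit consent? no. So the processing is not an Excluded Processing.
Under section 8: the processing is necessary for the performance of a contract? no; or Approved Use (section 7)? no; or not an Excluded Processing (section 1)? yes. So the processing is a Chargeable Operation.
Under section 4: a data-protection impact assessment has been completed? no; and the controller is established in the jurisdiction? no. So the processing is not a Class-R Transfer.
Under section 10: Class-R Transfer (section 4)? no; or the data relate to criminal convictions? yes. So the processing is a Recognised Operation.
Under section 11: the controller has appointed a data-protection officer? no; or the controller is established in the jurisdiction? no. So the processing is not a Covered Use.
Under section 3: Recognised Operation (section 10)? yes; the data include special-category information? no; Covered Use (section 11)? no — 1 of 3 hold (need ≥2) → not satisfied.
Under section 14: the processing involves systematic monitoring of a public area? no; or not a Chargeable Operation (section 8)? no; or Tier IV Operation (section 3)? no. So the processing is not a Reportable Activity.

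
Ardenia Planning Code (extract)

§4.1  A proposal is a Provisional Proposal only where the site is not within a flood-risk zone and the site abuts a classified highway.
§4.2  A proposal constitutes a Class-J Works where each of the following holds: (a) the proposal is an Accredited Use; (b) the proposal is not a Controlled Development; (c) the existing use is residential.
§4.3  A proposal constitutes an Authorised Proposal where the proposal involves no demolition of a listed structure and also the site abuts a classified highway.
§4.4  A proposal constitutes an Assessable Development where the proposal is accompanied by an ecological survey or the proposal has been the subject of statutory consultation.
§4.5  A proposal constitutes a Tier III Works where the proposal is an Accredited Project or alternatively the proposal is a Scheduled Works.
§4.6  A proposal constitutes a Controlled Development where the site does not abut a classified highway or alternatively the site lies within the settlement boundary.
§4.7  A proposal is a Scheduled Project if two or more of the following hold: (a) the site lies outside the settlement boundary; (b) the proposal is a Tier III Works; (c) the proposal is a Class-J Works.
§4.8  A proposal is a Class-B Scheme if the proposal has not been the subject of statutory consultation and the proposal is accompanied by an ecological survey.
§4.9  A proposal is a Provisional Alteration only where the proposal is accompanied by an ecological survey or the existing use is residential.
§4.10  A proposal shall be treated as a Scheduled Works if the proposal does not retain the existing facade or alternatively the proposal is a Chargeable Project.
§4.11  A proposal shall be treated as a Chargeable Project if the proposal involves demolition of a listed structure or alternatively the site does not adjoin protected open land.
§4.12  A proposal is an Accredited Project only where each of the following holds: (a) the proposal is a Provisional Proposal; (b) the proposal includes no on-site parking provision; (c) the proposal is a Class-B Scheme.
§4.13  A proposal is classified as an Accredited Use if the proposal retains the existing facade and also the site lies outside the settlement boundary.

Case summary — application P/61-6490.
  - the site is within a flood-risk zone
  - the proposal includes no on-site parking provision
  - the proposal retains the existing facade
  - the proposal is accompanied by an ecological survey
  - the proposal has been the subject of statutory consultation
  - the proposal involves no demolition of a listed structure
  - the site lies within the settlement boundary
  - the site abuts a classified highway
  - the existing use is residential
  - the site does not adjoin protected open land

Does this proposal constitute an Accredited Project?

Under §4.1: the site is not within a flood-risk zone? no; and the site abuts a classified highway? yes. So the proposal is not a Provisional Proposal.
Under §4.8: the proposal has not been the subject of statutory consultation? no; and the proposal is accompanied by an ecological survey? yes. So the proposal is not a Class-B Scheme.
Under §4.12: Provisional Proposal (§4.1)? no; and the proposal includes no on-site parking provision? yes; and Class-B Scheme (§4.8)? no. So the proposal is not an Accredited Project.

No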